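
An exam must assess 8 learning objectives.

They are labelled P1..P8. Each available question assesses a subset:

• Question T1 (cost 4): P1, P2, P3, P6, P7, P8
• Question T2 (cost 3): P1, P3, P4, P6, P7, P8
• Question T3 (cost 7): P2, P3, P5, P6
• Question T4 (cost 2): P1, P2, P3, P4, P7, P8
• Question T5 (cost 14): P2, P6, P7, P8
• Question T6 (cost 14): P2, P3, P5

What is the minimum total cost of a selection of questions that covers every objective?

9

T3, T4 together cover every objective (T3 ∪ T4 = {P1, P2, P3, P4, P5, P6, P7, P8}); total cost 7 + 2 = 9.
The greedy pick T4, T2, T3 costs 12; no covering selection beats 9.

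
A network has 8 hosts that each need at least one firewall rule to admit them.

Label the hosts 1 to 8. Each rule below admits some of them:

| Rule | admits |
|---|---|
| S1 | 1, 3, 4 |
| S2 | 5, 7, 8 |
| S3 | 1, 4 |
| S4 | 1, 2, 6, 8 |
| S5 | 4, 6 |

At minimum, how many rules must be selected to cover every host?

Take {S1, S2, S4}. Their union is {1, 2, 3, 4, 5, 6, 7, 8}, which is all 8 hosts.
Only S4 contains 2, so S4 is forced; the remaining 4 hosts need at least 2 more rules (each remaining rule adds at most 2) — so at least 3 rules are needed, and 3 is optimal.

3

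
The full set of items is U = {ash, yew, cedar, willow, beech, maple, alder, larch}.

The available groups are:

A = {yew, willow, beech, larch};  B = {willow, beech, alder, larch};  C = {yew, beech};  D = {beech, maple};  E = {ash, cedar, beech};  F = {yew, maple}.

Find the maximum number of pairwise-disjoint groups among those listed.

B, F are pairwise disjoint (B={willow,beech,alder,larch}; F={yew,maple}).
Every remaining group overlaps one of these, and no 3 of the listed groups are pairwise disjoint, so 2 is the maximum.

2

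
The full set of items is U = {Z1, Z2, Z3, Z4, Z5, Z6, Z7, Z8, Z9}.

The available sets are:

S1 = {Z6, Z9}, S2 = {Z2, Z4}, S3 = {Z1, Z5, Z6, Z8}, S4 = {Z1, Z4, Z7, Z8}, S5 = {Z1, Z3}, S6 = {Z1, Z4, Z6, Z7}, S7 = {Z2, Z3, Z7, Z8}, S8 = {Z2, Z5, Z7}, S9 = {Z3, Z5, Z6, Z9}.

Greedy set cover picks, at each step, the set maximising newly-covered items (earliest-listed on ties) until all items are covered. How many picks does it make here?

4

Greedy: pick S3 (covers 4 new) → pick S7 (covers 3 new) → pick S1 (covers 1 new) → pick S2 (covers 1 new). Total picks: 4.
(The true minimum cover uses only 3 sets, so greedy is not optimal here.)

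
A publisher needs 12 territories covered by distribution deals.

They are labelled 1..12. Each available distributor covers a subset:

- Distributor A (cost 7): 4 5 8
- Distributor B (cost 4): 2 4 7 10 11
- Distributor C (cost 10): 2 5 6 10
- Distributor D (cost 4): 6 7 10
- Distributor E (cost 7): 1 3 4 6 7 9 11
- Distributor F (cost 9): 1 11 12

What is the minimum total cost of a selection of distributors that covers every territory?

27

A, B, E, F together cover every territory (A ∪ B ∪ E ∪ F = {1, 2, 3, 4, 5, 6, 7, 8, 9, 10, 11, 12}); total cost 7 + 4 + 7 + 9 = 27.
No covering selection has total cost below 27.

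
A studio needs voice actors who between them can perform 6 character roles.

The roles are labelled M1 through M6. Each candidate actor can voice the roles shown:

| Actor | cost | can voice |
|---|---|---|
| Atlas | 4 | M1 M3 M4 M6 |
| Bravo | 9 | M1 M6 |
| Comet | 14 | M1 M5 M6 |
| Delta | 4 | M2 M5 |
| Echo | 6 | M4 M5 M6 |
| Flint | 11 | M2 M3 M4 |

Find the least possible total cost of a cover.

8

Atlas, Delta together cover every role (Atlas ∪ Delta = {M1, M2, M3, M4, M5, M6}); total cost 4 + 4 = 8.
No covering selection has total cost below 8.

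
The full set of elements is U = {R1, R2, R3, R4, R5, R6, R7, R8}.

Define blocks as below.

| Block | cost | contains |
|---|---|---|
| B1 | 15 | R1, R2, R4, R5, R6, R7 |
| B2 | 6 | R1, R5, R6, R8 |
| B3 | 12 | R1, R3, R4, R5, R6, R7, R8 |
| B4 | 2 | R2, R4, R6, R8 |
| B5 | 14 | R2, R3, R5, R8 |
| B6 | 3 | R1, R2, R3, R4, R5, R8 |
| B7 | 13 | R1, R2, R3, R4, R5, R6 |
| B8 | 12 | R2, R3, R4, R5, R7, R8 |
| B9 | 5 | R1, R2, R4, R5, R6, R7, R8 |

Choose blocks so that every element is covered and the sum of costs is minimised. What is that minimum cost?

B6, B9 together cover every element (B6 ∪ B9 = {R1, R2, R3, R4, R5, R6, R7, R8}); total cost 3 + 5 = 8.
The greedy pick B4, B6, B9 costs 10; no covering selection beats 8.

8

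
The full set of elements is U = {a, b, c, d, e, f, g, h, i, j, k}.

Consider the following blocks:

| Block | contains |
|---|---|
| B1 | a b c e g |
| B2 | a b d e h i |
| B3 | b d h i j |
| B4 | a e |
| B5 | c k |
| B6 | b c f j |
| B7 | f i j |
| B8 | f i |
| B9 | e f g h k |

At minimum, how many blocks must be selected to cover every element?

3

Take {B1, B3, B9}. Their union is {a, b, c, d, e, f, g, h, i, j, k}, which is all 11 elements.
No 2 of the 9 blocks cover everything (all 36 combinations miss at least one element), so 3 is optimal.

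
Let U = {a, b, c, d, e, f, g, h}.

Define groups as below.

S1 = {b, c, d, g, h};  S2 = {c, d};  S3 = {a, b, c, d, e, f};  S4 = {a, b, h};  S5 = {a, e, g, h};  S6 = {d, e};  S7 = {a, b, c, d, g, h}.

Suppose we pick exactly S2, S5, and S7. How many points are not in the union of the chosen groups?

1

Union of S2, S5, S7 = {a, b, c, d, e, g, h}.
Not covered: f — 1 point.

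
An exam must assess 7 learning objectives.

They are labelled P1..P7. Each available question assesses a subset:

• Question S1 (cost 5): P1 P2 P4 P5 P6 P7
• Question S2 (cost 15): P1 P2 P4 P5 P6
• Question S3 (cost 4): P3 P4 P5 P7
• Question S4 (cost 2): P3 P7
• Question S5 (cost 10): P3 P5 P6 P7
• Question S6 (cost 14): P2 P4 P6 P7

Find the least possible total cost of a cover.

S1, S4 together cover every objective (S1 ∪ S4 = {P1, P2, P3, P4, P5, P6, P7}); total cost 5 + 2 = 7.
No covering selection has total cost below 7.

7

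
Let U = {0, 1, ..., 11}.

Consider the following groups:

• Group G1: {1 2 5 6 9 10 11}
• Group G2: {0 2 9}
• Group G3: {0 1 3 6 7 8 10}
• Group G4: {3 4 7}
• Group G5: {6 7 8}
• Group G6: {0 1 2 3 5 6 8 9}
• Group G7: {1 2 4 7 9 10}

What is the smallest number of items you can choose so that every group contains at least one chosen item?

2

H = {2, 7} meets every group (each contains at least one member of H), and |H| = 2.
The groups G1, G4 are pairwise disjoint, so any hitting set needs a separate item for each — at least 2. Hence 2 is optimal.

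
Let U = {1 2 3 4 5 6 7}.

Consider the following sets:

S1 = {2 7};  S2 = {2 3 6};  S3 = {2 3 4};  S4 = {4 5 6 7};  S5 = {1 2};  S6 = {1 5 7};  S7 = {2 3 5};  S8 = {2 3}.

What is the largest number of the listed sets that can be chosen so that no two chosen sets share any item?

S4, S8 are pairwise disjoint (S4={4,5,6,7}; S8={2,3}).
Every remaining set overlaps one of these, and no 3 of the listed sets are pairwise disjoint, so 2 is the maximum.

2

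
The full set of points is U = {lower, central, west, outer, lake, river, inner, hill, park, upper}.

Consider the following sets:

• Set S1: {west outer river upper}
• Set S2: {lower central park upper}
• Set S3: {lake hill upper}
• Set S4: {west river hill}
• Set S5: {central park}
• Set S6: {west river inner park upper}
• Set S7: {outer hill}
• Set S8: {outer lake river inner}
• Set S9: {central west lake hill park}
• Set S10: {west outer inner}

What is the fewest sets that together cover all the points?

3

S2 and S8 and S9 together: S2 ∪ S8 ∪ S9 = {lower, central, west, outer, lake, river, inner, hill, park, upper} — every point is covered.
Only S2 contains lower, so S2 is forced; the remaining 6 points need at least 2 more sets (each remaining set adds at most 4) — so at least 3 sets are needed, and 3 is optimal.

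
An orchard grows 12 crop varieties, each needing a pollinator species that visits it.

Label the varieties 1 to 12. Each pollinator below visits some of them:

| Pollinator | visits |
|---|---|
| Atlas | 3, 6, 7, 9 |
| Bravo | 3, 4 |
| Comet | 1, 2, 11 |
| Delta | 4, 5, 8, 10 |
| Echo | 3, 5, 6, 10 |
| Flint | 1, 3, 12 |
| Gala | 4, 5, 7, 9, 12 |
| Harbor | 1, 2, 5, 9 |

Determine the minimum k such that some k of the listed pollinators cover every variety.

Take {Atlas, Comet, Delta, Gala}. Their union is {1, 2, 3, 4, 5, 6, 7, 8, 9, 10, 11, 12}, which is all 12 varieties.
No 3 of the 8 pollinators cover everything (all 56 combinations miss at least one variety), so 4 is optimal.

4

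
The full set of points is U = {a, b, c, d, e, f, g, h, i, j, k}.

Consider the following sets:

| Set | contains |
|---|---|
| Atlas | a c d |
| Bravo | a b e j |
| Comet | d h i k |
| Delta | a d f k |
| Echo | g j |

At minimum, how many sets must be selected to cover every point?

5

Atlas and Bravo and Comet and Delta and Echo together: Atlas ∪ Bravo ∪ Comet ∪ Delta ∪ Echo = {a, b, c, d, e, f, g, h, i, j, k} — every point is covered.
No 4 of the 5 sets cover everything (all 5 combinations miss at least one point), so 5 is optimal.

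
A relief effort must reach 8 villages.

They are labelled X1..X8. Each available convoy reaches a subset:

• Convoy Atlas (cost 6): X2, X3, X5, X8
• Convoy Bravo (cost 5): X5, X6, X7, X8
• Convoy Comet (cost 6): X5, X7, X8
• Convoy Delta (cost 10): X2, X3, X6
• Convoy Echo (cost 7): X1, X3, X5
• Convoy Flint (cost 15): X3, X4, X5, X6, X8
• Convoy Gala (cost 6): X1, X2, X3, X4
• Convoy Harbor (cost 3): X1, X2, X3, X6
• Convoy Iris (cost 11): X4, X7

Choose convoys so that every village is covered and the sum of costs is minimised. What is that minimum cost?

11

Bravo, Gala together cover every village (Bravo ∪ Gala = {X1, X2, X3, X4, X5, X6, X7, X8}); total cost 5 + 6 = 11.
The greedy pick Harbor, Bravo, Gala costs 14; no covering selection beats 11.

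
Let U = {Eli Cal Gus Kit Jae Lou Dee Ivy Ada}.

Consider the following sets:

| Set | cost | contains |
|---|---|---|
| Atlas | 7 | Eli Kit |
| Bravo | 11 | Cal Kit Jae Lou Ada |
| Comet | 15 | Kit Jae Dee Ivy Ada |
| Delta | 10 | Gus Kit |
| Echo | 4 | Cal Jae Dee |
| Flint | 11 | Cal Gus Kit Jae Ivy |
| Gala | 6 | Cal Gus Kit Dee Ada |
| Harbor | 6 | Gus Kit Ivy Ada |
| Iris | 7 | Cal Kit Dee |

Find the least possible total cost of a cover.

28

Atlas, Bravo, Echo, Harbor together cover every item (Atlas ∪ Bravo ∪ Echo ∪ Harbor = {Eli, Cal, Gus, Kit, Jae, Lou, Dee, Ivy, Ada}); total cost 7 + 11 + 4 + 6 = 28.
The greedy pick Gala, Echo, Harbor, Atlas, Bravo costs 34; no covering selection beats 28.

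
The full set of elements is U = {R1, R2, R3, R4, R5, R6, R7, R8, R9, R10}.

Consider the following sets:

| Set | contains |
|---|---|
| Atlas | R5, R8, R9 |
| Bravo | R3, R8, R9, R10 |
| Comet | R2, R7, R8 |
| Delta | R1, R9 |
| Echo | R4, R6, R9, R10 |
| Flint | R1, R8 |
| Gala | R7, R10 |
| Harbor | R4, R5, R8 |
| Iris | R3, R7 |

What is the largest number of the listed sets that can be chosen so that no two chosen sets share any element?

3

Delta, Gala, Harbor are pairwise disjoint (Delta={R1,R9}; Gala={R7,R10}; Harbor={R4,R5,R8}).
Every remaining set overlaps one of these, and no 4 of the listed sets are pairwise disjoint, so 3 is the maximum.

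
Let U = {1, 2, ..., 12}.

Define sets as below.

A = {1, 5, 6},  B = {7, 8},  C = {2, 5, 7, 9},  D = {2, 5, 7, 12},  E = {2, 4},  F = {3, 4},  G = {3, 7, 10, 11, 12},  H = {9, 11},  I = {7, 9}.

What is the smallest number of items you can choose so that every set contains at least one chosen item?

T = {4, 6, 7, 11} meets every set (each contains at least one member of T), and |T| = 4.
The sets A, B, F, H are pairwise disjoint, so any hitting set needs a separate item for each — at least 4. Hence 4 is optimal.

4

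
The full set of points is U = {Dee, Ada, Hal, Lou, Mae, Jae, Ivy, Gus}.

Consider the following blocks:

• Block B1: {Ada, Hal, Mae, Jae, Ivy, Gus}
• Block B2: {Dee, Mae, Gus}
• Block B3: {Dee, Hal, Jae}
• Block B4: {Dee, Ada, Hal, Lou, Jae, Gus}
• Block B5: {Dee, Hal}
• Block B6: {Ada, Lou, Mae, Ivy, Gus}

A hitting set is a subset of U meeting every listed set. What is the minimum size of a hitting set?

2

H = {Hal, Mae} meets every block (each contains at least one member of H), and |H| = 2.
The blocks B5, B6 are pairwise disjoint, so any hitting set needs a separate point for each — at least 2. Hence 2 is optimal.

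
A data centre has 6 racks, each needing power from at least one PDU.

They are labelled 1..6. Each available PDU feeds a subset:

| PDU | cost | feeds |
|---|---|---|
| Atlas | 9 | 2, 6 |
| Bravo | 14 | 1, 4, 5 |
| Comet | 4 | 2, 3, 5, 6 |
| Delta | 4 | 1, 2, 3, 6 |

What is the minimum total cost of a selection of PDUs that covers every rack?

18

Bravo, Comet together cover every rack (Bravo ∪ Comet = {1, 2, 3, 4, 5, 6}); total cost 14 + 4 = 18.
The greedy pick Comet, Delta, Bravo costs 22; no covering selection beats 18.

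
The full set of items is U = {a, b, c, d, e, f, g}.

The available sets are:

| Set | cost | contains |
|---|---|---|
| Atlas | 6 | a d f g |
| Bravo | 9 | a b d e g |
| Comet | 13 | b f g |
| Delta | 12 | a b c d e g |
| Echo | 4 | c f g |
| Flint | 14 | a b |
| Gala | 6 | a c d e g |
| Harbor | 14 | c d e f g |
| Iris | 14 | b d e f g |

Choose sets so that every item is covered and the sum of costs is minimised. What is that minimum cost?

Bravo, Echo together cover every item (Bravo ∪ Echo = {a, b, c, d, e, f, g}); total cost 9 + 4 = 13.
The greedy pick Gala, Echo, Bravo costs 19; no covering selection beats 13.

13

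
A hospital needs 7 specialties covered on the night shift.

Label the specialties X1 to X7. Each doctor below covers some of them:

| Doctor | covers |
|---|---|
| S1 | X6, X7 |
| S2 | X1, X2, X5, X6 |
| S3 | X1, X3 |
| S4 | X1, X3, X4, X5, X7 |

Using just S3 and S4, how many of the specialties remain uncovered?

Union of S3, S4 = {X1, X3, X4, X5, X7}.
Not covered: X2, X6 — 2 specialties.

2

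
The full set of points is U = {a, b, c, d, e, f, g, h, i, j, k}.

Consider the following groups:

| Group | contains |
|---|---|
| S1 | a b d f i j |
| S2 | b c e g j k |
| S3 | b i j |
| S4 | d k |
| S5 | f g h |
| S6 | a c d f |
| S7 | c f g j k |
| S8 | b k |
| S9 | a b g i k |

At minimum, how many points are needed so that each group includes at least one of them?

3

The 3 points {b, d, f} hit every group.
The groups S3, S4, S5 are pairwise disjoint, so any hitting set needs a separate point for each — at least 3. Hence 3 is optimal.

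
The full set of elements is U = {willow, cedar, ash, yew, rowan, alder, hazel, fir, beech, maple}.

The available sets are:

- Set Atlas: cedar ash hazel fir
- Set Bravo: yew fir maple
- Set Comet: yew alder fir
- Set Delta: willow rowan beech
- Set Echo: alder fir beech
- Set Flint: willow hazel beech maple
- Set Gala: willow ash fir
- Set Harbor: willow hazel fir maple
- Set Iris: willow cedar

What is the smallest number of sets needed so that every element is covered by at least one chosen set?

4

Take {Atlas, Comet, Delta, Harbor}. Their union is {willow, cedar, ash, yew, rowan, alder, hazel, fir, beech, maple}, which is all 10 elements.
No 3 of the 9 sets cover everything (all 84 combinations miss at least one element), so 4 is optimal.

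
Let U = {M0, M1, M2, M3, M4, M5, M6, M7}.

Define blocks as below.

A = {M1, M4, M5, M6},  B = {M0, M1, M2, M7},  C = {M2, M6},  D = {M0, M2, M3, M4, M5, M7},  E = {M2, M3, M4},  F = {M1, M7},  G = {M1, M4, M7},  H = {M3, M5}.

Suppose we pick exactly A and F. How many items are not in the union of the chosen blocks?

Union of A, F = {M1, M4, M5, M6, M7}.
Not covered: M0, M2, M3 — 3 items.

3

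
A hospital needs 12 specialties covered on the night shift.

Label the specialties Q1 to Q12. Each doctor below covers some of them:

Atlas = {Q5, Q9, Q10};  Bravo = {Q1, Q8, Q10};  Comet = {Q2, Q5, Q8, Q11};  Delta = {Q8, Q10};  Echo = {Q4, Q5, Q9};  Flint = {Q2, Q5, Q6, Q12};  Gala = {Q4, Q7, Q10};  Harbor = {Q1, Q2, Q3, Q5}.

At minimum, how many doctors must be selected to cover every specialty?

Comet and Echo and Flint and Gala and Harbor together: Comet ∪ Echo ∪ Flint ∪ Gala ∪ Harbor = {Q1, Q2, Q3, Q4, Q5, Q6, Q7, Q8, Q9, Q10, Q11, Q12} — every specialty is covered.
No 4 of the 8 doctors cover everything (all 70 combinations miss at least one specialty), so 5 is optimal.

5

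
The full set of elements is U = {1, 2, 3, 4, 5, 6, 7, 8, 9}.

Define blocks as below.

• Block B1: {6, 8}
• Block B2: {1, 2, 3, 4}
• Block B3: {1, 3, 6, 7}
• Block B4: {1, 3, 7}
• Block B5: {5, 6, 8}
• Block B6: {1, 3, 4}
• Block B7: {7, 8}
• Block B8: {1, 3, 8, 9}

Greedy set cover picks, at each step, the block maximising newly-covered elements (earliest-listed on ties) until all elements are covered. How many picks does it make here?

Greedy: pick B2 (covers 4 new) → pick B5 (covers 3 new) → pick B3 (covers 1 new) → pick B8 (covers 1 new). Total picks: 4.

4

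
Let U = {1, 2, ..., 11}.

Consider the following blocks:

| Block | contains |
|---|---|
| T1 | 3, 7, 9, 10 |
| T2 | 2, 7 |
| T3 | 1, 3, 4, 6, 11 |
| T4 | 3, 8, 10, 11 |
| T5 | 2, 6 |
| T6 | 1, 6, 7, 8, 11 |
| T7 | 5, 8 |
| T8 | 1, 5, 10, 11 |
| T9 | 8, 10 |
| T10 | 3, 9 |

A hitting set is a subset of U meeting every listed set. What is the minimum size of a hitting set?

Take H = {2, 8, 9, 11}. Each listed block contains at least one of these, so H is a hitting set of size 4.
No choice of 3 elements meets every block, so 4 is the minimum.

4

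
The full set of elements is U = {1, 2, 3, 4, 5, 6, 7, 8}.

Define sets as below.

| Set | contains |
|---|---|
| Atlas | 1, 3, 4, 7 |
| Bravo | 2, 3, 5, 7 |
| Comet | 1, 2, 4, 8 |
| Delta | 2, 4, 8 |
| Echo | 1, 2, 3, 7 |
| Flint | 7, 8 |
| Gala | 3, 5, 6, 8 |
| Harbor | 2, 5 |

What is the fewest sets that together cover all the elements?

3

Take {Bravo, Comet, Gala}. Their union is {1, 2, 3, 4, 5, 6, 7, 8}, which is all 8 elements.
Only Gala contains 6, so Gala is forced; the remaining 4 elements need at least 2 more sets (each remaining set adds at most 3) — so at least 3 sets are needed, and 3 is optimal.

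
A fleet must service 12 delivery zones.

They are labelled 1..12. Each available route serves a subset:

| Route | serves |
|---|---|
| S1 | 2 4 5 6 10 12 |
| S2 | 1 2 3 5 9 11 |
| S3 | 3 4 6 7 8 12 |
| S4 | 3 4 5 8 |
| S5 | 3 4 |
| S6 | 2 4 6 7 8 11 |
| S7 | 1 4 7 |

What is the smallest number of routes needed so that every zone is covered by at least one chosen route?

S1 and S2 and S6 together: S1 ∪ S2 ∪ S6 = {1, 2, 3, 4, 5, 6, 7, 8, 9, 10, 11, 12} — every zone is covered.
Only S2 contains 9, so S2 is forced; the remaining 6 zones need at least 2 more routes (each remaining route adds at most 5) — so at least 3 routes are needed, and 3 is optimal.

3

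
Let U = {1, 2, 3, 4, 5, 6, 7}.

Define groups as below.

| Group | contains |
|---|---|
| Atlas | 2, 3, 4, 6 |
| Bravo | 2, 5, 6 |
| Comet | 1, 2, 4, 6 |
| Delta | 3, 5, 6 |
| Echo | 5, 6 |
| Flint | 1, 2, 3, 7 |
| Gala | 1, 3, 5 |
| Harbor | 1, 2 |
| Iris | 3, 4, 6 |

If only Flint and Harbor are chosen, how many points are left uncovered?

3

Union of Flint, Harbor = {1, 2, 3, 7}.
Not covered: 4, 5, 6 — 3 points.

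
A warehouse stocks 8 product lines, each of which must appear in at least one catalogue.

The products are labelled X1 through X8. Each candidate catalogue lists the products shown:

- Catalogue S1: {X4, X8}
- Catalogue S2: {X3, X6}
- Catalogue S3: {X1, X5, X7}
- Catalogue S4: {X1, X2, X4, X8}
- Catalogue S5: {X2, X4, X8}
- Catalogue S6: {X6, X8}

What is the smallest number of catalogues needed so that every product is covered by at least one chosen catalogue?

3

Take {S2, S3, S5}. Their union is {X1, X2, X3, X4, X5, X6, X7, X8}, which is all 8 products.
Only S2 contains X3, so S2 is forced; the remaining 6 products need at least 2 more catalogues (each remaining catalogue adds at most 4) — so at least 3 catalogues are needed, and 3 is optimal.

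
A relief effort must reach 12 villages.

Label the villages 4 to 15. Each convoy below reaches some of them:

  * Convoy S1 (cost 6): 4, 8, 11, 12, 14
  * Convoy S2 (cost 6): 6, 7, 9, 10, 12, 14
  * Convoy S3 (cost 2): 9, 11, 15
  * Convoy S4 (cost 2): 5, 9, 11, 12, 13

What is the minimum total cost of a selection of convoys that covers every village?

S1, S2, S3, S4 together cover every village (S1 ∪ S2 ∪ S3 ∪ S4 = {4, 5, 6, 7, 8, 9, 10, 11, 12, 13, 14, 15}); total cost 6 + 6 + 2 + 2 = 16.
No covering selection has total cost below 16.

16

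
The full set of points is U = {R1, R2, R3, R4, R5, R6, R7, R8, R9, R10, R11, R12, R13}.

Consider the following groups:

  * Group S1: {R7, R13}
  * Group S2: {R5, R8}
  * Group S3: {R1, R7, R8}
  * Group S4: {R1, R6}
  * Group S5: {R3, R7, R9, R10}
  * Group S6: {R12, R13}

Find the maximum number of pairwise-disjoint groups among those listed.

4

S2, S4, S5, S6 are pairwise disjoint (S2={R5,R8}; S4={R1,R6}; S5={R3,R7,R9,R10}; S6={R12,R13}).
Every remaining group overlaps one of these, and no 5 of the listed groups are pairwise disjoint, so 4 is the maximum.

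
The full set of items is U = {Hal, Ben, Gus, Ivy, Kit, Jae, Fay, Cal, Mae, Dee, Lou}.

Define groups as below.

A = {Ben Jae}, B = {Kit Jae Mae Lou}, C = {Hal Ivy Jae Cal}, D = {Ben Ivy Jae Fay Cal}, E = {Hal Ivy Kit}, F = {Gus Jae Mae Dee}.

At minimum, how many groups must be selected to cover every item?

4

B, C, D, and F cover everything between them: the union {Hal, Ben, Gus, Ivy, Kit, Jae, Fay, Cal, Mae, Dee, Lou} is all of U.
No 3 of the 6 groups cover everything (all 20 combinations miss at least one item), so 4 is optimal.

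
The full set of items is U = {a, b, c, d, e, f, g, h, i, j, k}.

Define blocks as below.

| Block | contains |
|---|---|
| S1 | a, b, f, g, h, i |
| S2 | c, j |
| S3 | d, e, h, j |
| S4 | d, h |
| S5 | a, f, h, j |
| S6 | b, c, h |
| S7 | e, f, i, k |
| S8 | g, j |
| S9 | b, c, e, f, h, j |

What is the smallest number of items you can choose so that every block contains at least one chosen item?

Take T = {h, j, k}. Each listed block contains at least one of these, so T is a hitting set of size 3.
The blocks S4, S7, S8 are pairwise disjoint, so any hitting set needs a separate item for each — at least 3. Hence 3 is optimal.

3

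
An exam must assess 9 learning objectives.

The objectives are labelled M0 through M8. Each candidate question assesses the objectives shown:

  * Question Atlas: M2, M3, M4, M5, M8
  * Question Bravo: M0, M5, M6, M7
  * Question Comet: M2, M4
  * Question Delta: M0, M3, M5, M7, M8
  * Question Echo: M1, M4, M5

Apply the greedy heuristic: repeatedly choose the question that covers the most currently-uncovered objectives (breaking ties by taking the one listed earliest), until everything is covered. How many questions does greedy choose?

Greedy: pick Atlas (covers 5 new) → pick Bravo (covers 3 new) → pick Echo (covers 1 new). Total picks: 3.

3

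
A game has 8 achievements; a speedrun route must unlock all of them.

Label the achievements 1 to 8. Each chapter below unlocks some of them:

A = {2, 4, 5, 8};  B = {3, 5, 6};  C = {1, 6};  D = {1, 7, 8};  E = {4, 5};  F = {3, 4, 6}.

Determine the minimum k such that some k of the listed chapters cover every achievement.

A and D and F together: A ∪ D ∪ F = {1, 2, 3, 4, 5, 6, 7, 8} — every achievement is covered.
Only A contains 2, so A is forced; the remaining 4 achievements need at least 2 more chapters (each remaining chapter adds at most 2) — so at least 3 chapters are needed, and 3 is optimal.

3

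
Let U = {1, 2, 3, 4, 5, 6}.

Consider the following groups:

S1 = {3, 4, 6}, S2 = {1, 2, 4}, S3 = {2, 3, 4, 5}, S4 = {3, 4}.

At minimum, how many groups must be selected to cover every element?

Take {S1, S2, S3}. Their union is {1, 2, 3, 4, 5, 6}, which is all 6 elements.
Only S2 contains 1, so S2 is forced; the remaining 3 elements need at least 2 more groups (each remaining group adds at most 2) — so at least 3 groups are needed, and 3 is optimal.

3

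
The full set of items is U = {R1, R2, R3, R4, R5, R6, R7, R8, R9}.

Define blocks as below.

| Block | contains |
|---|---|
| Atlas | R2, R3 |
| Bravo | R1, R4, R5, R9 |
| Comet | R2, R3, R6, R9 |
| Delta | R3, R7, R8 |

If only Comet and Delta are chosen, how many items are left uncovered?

3

Union of Comet, Delta = {R2, R3, R6, R7, R8, R9}.
Not covered: R1, R4, R5 — 3 items.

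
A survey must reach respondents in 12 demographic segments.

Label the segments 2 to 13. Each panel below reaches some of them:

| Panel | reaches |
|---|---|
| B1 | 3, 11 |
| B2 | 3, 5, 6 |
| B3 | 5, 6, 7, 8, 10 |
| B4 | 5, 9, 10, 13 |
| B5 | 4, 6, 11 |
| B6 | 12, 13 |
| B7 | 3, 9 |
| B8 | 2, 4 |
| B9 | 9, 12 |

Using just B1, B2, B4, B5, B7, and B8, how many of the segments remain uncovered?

Union of B1, B2, B4, B5, B7, B8 = {2, 3, 4, 5, 6, 9, 10, 11, 13}.
Not covered: 7, 8, 12 — 3 segments.

3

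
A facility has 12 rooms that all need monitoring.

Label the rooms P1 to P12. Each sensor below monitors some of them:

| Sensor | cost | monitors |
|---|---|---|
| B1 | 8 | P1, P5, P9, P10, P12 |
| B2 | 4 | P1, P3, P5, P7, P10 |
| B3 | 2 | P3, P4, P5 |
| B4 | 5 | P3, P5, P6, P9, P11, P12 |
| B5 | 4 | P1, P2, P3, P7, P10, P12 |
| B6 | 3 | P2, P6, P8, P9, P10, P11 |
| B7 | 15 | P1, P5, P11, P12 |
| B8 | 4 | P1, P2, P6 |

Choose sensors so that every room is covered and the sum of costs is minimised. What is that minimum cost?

B3, B5, B6 together cover every room (B3 ∪ B5 ∪ B6 = {P1, P2, P3, P4, P5, P6, P7, P8, P9, P10, P11, P12}); total cost 2 + 4 + 3 = 9.
No covering selection has total cost below 9.

9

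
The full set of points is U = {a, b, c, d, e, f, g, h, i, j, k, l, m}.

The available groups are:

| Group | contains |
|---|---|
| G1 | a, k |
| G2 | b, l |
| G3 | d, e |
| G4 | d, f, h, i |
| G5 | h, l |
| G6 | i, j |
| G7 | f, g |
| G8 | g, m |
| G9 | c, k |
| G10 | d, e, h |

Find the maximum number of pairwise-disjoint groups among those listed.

5

G1, G3, G5, G6, G7 are pairwise disjoint (G1={a,k}; G3={d,e}; G5={h,l}; G6={i,j}; G7={f,g}).
Every remaining group overlaps one of these, and no 6 of the listed groups are pairwise disjoint, so 5 is the maximum.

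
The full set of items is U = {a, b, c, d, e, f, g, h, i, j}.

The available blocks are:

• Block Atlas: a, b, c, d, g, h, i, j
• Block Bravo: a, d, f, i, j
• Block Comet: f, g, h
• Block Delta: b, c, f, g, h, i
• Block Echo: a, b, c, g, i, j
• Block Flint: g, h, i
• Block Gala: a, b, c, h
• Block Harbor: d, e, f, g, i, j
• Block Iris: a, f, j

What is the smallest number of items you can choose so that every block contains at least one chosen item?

Take T = {h, j}. Each listed block contains at least one of these, so T is a hitting set of size 2.
The blocks Flint, Iris are pairwise disjoint, so any hitting set needs a separate item for each — at least 2. Hence 2 is optimal.

2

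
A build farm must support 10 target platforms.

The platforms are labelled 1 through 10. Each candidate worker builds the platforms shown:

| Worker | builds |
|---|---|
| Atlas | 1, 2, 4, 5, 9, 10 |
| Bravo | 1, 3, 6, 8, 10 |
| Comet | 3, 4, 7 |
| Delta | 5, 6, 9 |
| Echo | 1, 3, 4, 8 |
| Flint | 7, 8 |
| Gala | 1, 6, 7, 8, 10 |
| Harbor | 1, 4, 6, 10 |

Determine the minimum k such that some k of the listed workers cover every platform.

3

Atlas and Bravo and Gala together: Atlas ∪ Bravo ∪ Gala = {1, 2, 3, 4, 5, 6, 7, 8, 9, 10} — every platform is covered.
Only Atlas contains 2, so Atlas is forced; the remaining 4 platforms need at least 2 more workers (each remaining worker adds at most 3) — so at least 3 workers are needed, and 3 is optimal.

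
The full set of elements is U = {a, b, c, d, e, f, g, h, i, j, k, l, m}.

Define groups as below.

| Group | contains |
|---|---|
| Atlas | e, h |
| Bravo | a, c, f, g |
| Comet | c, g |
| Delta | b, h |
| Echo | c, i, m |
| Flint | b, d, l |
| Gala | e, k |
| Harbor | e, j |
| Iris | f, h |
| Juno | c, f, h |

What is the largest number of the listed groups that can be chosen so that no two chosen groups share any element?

Comet, Flint, Gala, Iris are pairwise disjoint (Comet={c,g}; Flint={b,d,l}; Gala={e,k}; Iris={f,h}).
Every remaining group overlaps one of these, and no 5 of the listed groups are pairwise disjoint, so 4 is the maximum.

4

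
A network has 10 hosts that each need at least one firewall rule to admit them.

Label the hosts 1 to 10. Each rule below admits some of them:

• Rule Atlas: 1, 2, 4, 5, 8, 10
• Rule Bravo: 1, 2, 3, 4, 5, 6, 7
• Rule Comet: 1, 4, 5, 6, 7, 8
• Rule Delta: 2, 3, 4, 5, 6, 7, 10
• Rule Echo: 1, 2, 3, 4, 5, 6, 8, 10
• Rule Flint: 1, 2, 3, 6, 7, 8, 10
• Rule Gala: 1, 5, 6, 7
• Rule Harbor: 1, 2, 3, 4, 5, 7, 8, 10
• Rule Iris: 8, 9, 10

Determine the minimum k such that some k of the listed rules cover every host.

Bravo and Iris together: Bravo ∪ Iris = {1, 2, 3, 4, 5, 6, 7, 8, 9, 10} — every host is covered.
No single rule has all 10 hosts (the largest, Echo, has 8), so 2 is optimal.

2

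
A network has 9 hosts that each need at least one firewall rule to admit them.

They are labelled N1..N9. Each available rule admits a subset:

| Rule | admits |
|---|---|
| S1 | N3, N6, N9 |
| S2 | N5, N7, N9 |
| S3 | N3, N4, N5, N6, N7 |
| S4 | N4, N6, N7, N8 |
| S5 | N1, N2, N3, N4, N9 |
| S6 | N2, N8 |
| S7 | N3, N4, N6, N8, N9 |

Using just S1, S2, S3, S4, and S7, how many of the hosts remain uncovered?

Union of S1, S2, S3, S4, S7 = {N3, N4, N5, N6, N7, N8, N9}.
Not covered: N1, N2 — 2 hosts.

2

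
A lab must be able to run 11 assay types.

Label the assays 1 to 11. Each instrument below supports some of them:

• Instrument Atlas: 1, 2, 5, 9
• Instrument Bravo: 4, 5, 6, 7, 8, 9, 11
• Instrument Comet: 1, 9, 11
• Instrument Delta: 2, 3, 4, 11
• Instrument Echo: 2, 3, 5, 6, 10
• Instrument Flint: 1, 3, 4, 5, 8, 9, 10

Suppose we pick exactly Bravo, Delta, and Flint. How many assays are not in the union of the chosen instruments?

0

Union of Bravo, Delta, Flint = {1, 2, 3, 4, 5, 6, 7, 8, 9, 10, 11} — that's every assay, so 0 are uncovered.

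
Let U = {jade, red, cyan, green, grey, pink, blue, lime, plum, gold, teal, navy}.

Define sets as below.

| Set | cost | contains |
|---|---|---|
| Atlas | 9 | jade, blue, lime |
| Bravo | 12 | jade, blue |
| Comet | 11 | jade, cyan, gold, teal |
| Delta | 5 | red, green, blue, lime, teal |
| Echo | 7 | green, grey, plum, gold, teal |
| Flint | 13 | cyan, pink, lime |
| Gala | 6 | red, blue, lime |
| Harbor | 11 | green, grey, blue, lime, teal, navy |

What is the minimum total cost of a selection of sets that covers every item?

45

Atlas, Delta, Echo, Flint, Harbor together cover every item (Atlas ∪ Delta ∪ Echo ∪ Flint ∪ Harbor = {jade, red, cyan, green, grey, pink, blue, lime, plum, gold, teal, navy}); total cost 9 + 5 + 7 + 13 + 11 = 45.
The greedy pick Delta, Echo, Comet, Harbor, Flint costs 47; no covering selection beats 45.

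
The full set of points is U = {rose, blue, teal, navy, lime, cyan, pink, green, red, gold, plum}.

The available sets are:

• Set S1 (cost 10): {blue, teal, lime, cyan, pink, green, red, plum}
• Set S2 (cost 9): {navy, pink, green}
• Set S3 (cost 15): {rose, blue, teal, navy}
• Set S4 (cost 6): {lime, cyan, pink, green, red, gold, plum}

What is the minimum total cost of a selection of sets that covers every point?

21

S3, S4 together cover every point (S3 ∪ S4 = {rose, blue, teal, navy, lime, cyan, pink, green, red, gold, plum}); total cost 15 + 6 = 21.
No covering selection has total cost below 21.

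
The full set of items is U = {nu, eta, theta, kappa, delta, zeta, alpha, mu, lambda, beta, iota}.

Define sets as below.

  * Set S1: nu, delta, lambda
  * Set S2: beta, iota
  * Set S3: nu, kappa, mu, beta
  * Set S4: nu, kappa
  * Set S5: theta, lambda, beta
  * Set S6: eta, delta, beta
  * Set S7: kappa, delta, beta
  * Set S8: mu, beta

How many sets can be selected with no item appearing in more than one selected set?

2

S4, S5 are pairwise disjoint (S4={nu,kappa}; S5={theta,lambda,beta}).
Every remaining set overlaps one of these, and no 3 of the listed sets are pairwise disjoint, so 2 is the maximum.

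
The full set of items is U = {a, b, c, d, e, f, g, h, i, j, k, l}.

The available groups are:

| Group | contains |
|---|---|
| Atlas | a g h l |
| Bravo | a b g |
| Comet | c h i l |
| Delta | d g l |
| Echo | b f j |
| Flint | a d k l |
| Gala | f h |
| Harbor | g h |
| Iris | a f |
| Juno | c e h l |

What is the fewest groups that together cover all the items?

5

Atlas and Comet and Echo and Flint and Juno together: Atlas ∪ Comet ∪ Echo ∪ Flint ∪ Juno = {a, b, c, d, e, f, g, h, i, j, k, l} — every item is covered.
No 4 of the 10 groups cover everything (all 210 combinations miss at least one item), so 5 is optimal.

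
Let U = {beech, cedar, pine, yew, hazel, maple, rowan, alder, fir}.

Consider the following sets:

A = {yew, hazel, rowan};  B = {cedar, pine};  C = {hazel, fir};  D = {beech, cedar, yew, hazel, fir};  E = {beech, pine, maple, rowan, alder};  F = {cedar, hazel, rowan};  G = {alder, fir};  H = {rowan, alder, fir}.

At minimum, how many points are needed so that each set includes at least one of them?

3

The 3 points {cedar, rowan, fir} hit every set.
The sets A, B, G are pairwise disjoint, so any hitting set needs a separate point for each — at least 3. Hence 3 is optimal.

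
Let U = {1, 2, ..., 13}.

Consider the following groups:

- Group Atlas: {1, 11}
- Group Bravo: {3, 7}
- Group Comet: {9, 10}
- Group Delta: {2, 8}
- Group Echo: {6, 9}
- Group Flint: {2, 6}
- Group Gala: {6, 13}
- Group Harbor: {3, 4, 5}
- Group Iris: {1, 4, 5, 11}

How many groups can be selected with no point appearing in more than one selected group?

5

Bravo, Comet, Delta, Gala, Iris are pairwise disjoint (Bravo={3,7}; Comet={9,10}; Delta={2,8}; Gala={6,13}; Iris={1,4,5,11}).
Every remaining group overlaps one of these, and no 6 of the listed groups are pairwise disjoint, so 5 is the maximum.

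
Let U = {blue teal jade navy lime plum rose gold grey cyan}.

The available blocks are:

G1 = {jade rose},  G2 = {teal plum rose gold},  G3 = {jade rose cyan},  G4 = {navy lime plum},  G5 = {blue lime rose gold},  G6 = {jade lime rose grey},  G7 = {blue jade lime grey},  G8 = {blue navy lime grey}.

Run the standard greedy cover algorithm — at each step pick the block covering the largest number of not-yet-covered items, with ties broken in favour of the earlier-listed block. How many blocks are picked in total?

4

Greedy: pick G2 (covers 4 new) → pick G7 (covers 4 new) → pick G3 (covers 1 new) → pick G4 (covers 1 new). Total picks: 4.
(The true minimum cover uses only 3 blocks, so greedy is not optimal here.)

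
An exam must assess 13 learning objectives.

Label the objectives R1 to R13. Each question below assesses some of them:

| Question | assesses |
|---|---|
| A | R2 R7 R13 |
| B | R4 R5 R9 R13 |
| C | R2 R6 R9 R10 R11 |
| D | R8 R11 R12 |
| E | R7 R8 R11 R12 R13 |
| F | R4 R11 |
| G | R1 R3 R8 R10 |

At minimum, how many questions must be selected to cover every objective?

B and C and E and G together: B ∪ C ∪ E ∪ G = {R1, R2, R3, R4, R5, R6, R7, R8, R9, R10, R11, R12, R13} — every objective is covered.
Only G contains R1, so G is forced; the remaining 9 objectives need at least 3 more questions (each remaining question adds at most 4) — so at least 4 questions are needed, and 4 is optimal.

4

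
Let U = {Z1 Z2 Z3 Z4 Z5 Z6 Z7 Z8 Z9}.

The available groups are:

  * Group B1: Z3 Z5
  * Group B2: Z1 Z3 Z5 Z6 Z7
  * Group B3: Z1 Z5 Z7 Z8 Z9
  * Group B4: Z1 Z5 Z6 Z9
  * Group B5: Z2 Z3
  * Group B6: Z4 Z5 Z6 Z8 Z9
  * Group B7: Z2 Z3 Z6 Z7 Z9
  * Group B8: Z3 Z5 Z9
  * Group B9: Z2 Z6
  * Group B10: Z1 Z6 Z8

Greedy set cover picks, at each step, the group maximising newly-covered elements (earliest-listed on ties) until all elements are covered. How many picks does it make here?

Greedy: pick B2 (covers 5 new) → pick B6 (covers 3 new) → pick B5 (covers 1 new). Total picks: 3.

3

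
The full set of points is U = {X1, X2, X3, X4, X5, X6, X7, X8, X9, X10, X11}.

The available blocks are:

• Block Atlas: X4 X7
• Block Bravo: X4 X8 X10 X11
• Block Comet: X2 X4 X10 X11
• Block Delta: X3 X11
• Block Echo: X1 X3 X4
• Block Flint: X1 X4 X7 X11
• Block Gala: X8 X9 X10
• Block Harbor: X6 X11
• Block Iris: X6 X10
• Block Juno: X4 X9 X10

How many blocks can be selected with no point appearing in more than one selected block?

3

Atlas, Delta, Iris are pairwise disjoint (Atlas={X4,X7}; Delta={X3,X11}; Iris={X6,X10}).
Every remaining block overlaps one of these, and no 4 of the listed blocks are pairwise disjoint, so 3 is the maximum.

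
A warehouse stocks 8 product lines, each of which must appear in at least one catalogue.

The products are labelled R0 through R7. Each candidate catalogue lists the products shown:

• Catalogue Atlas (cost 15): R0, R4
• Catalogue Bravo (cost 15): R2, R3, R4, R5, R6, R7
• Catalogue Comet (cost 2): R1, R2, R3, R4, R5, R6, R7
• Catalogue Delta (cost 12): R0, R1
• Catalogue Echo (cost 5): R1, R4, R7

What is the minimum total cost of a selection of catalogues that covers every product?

14

Comet, Delta together cover every product (Comet ∪ Delta = {R0, R1, R2, R3, R4, R5, R6, R7}); total cost 2 + 12 = 14.
No covering selection has total cost below 14.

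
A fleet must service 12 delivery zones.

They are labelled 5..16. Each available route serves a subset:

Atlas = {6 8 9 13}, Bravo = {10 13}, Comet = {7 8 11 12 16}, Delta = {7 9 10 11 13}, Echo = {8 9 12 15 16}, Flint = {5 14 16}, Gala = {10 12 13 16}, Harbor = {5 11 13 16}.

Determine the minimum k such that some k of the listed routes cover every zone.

4

Atlas and Delta and Echo and Flint together: Atlas ∪ Delta ∪ Echo ∪ Flint = {5, 6, 7, 8, 9, 10, 11, 12, 13, 14, 15, 16} — every zone is covered.
No 3 of the 8 routes cover everything (all 56 combinations miss at least one zone), so 4 is optimal.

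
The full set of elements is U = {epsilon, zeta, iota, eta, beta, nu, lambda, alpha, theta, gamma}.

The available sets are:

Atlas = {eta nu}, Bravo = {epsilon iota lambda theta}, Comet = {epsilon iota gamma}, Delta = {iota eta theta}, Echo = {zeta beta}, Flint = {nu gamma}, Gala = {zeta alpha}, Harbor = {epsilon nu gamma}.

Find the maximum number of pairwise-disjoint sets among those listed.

Delta, Gala, Harbor are pairwise disjoint (Delta={iota,eta,theta}; Gala={zeta,alpha}; Harbor={epsilon,nu,gamma}).
Every remaining set overlaps one of these, and no 4 of the listed sets are pairwise disjoint, so 3 is the maximum.

3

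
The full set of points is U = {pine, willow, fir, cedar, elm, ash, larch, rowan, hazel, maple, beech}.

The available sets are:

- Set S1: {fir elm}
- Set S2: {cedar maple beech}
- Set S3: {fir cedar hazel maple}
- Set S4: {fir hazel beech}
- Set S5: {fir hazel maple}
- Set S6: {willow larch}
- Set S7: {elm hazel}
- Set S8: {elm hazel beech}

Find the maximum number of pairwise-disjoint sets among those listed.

3

S2, S6, S7 are pairwise disjoint (S2={cedar,maple,beech}; S6={willow,larch}; S7={elm,hazel}).
Every remaining set overlaps one of these, and no 4 of the listed sets are pairwise disjoint, so 3 is the maximum.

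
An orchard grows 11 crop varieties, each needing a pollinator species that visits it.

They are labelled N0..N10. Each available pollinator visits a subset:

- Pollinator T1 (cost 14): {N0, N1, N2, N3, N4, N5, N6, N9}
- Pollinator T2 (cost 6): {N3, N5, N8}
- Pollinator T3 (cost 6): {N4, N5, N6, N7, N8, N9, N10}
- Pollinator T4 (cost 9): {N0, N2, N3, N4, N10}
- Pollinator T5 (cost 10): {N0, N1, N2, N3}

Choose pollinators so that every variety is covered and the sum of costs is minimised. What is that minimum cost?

T3, T5 together cover every variety (T3 ∪ T5 = {N0, N1, N2, N3, N4, N5, N6, N7, N8, N9, N10}); total cost 6 + 10 = 16.
No covering selection has total cost below 16.

16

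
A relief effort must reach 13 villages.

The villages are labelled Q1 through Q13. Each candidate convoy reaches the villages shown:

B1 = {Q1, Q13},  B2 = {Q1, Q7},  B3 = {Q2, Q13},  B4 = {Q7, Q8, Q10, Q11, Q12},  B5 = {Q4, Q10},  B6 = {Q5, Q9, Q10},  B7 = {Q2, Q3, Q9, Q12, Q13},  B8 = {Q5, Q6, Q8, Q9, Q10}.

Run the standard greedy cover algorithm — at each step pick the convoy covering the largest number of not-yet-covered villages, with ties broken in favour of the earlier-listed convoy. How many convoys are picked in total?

Greedy: pick B4 (covers 5 new) → pick B7 (covers 4 new) → pick B8 (covers 2 new) → pick B1 (covers 1 new) → pick B5 (covers 1 new). Total picks: 5.

5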